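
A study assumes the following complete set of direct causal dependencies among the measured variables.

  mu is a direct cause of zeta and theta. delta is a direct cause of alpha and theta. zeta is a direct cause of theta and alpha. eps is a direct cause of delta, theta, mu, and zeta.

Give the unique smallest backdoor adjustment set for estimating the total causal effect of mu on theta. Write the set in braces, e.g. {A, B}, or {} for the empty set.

{eps}

Variables eligible for adjustment (non-descendants of mu, excluding mu and theta): {delta, eps}.
Backdoor paths from mu to theta:
  P1: mu <- eps -> zeta -> alpha <- delta -> theta
  P2: mu <- eps -> zeta -> theta
  P3: mu <- eps -> delta -> alpha <- zeta -> theta
  P4: mu <- eps -> delta -> theta
  P5: mu <- eps -> theta
The empty set is not sufficient: P2 (mu <- eps -> zeta -> theta) has no collider blocking it and no conditioned non-collider, so it is open.
Try {eps}:
  P1: blocked at fork node eps ∈ conditioning set.
  P2: blocked at fork node eps ∈ conditioning set.
  P3: blocked at fork node eps ∈ conditioning set.
  P4: blocked at fork node eps ∈ conditioning set.
  P5: blocked at fork node eps ∈ conditioning set.
{eps} contains no descendant of mu and blocks every backdoor path.
No other singleton works — e.g. {delta} leaves P2 open — so {eps} is the unique smallest valid adjustment set.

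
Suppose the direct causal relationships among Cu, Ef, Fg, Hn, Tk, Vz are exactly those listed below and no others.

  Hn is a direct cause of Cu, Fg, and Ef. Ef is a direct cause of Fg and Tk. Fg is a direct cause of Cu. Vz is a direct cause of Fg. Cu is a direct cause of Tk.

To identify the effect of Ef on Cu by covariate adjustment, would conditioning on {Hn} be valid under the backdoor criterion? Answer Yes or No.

Yes

Backdoor paths from Ef to Cu (paths whose first edge points into Ef):
  P1: Ef <- Hn -> Fg -> Cu
  P2: Ef <- Hn -> Cu
Condition 1 (no descendant of Ef in the set): holds — descendants of Ef are {Cu, Fg, Tk}; none are in {Hn}.
Condition 2 (every backdoor path blocked by {Hn}):
  P1: blocked at fork node Hn ∈ conditioning set.
  P2: blocked at fork node Hn ∈ conditioning set.
{Hn} satisfies the backdoor criterion.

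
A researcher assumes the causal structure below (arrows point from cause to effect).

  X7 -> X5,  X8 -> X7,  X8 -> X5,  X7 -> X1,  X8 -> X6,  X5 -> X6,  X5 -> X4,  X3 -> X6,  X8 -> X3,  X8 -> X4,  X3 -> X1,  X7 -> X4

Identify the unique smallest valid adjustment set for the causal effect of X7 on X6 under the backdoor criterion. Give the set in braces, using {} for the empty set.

{X8}

Variables eligible for adjustment (non-descendants of X7, excluding X7 and X6): {X3, X8}.
Backdoor paths from X7 to X6:
  P1: X7 <- X8 -> X3 -> X6
  P2: X7 <- X8 -> X5 -> X6
  P3: X7 <- X8 -> X6
  P4: X7 <- X8 -> X4 <- X5 -> X6
The empty set is not sufficient: P1 (X7 <- X8 -> X3 -> X6) has no collider blocking it and no conditioned non-collider, so it is open.
Try {X8}:
  P1: blocked at fork node X8 ∈ conditioning set.
  P2: blocked at fork node X8 ∈ conditioning set.
  P3: blocked at fork node X8 ∈ conditioning set.
  P4: blocked at fork node X8 ∈ conditioning set.
{X8} contains no descendant of X7 and blocks every backdoor path.
No other singleton works — e.g. {X3} leaves P2 open — so {X8} is the unique smallest valid adjustment set.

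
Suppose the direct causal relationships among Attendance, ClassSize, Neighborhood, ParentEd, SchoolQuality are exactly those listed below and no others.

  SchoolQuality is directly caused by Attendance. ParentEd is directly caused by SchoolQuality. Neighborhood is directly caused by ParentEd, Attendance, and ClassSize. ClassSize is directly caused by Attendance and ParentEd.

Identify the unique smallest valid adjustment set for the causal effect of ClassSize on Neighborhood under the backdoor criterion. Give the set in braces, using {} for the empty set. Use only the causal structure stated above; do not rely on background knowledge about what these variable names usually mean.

{Attendance, ParentEd}

Variables eligible for adjustment (non-descendants of ClassSize, excluding ClassSize and Neighborhood): {Attendance, ParentEd, SchoolQuality}.
Backdoor paths from ClassSize to Neighborhood:
  P1: ClassSize <- Attendance -> SchoolQuality -> ParentEd -> Neighborhood
  P2: ClassSize <- Attendance -> Neighborhood
  P3: ClassSize <- ParentEd <- SchoolQuality <- Attendance -> Neighborhood
  P4: ClassSize <- ParentEd -> Neighborhood
The empty set is not sufficient: P1 (ClassSize <- Attendance -> SchoolQuality -> ParentEd -> Neighborhood) has no collider blocking it and no conditioned non-collider, so it is open.
Try {Attendance, ParentEd}:
  P1: blocked at fork node Attendance ∈ conditioning set.
  P2: blocked at fork node Attendance ∈ conditioning set.
  P3: blocked at chain node ParentEd ∈ conditioning set.
  P4: blocked at fork node ParentEd ∈ conditioning set.
{Attendance, ParentEd} contains no descendant of ClassSize and blocks every backdoor path.
Every element of {Attendance, ParentEd} is needed (dropping Attendance leaves P2 open; dropping ParentEd leaves P4 open), so no proper subset is valid.
Among all size-2 subsets of the eligible variables, only {Attendance, ParentEd} blocks every backdoor path, so it is the unique smallest valid adjustment set.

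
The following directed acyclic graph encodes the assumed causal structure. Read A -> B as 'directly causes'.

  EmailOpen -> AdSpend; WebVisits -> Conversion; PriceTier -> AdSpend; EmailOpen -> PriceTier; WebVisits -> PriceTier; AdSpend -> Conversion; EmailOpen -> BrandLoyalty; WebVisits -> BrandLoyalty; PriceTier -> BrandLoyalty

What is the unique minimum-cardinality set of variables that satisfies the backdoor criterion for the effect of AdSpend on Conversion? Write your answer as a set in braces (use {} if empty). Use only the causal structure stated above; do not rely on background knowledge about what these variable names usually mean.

Variables eligible for adjustment (non-descendants of AdSpend, excluding AdSpend and Conversion): {BrandLoyalty, EmailOpen, PriceTier, WebVisits}.
Backdoor paths from AdSpend to Conversion:
  P1: AdSpend <- EmailOpen -> PriceTier <- WebVisits -> Conversion
  P2: AdSpend <- EmailOpen -> PriceTier -> BrandLoyalty <- WebVisits -> Conversion
  P3: AdSpend <- EmailOpen -> BrandLoyalty <- WebVisits -> Conversion
  P4: AdSpend <- EmailOpen -> BrandLoyalty <- PriceTier <- WebVisits -> Conversion
  P5: AdSpend <- PriceTier <- WebVisits -> Conversion
  P6: AdSpend <- PriceTier <- EmailOpen -> BrandLoyalty <- WebVisits -> Conversion
  P7: AdSpend <- PriceTier -> BrandLoyalty <- WebVisits -> Conversion
The empty set is not sufficient: P5 (AdSpend <- PriceTier <- WebVisits -> Conversion) has no collider blocking it and no conditioned non-collider, so it is open.
Try {WebVisits}:
  P1: blocked at collider PriceTier (neither it nor any descendant is in the conditioning set).
  P2: blocked at collider BrandLoyalty (neither it nor any descendant is in the conditioning set).
  P3: blocked at collider BrandLoyalty (neither it nor any descendant is in the conditioning set).
  P4: blocked at collider BrandLoyalty (neither it nor any descendant is in the conditioning set).
  P5: blocked at fork node WebVisits ∈ conditioning set.
  P6: blocked at collider BrandLoyalty (neither it nor any descendant is in the conditioning set).
  P7: blocked at collider BrandLoyalty (neither it nor any descendant is in the conditioning set).
{WebVisits} contains no descendant of AdSpend and blocks every backdoor path.
No other singleton works — e.g. {EmailOpen} leaves P5 open — so {WebVisits} is the unique smallest valid adjustment set.

{WebVisits}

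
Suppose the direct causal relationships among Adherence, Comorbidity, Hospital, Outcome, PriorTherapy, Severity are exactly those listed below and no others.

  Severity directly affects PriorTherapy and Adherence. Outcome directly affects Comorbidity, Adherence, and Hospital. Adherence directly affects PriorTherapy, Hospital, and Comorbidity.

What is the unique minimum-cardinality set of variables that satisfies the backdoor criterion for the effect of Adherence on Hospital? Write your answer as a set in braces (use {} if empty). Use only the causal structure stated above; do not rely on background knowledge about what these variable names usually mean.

Variables eligible for adjustment (non-descendants of Adherence, excluding Adherence and Hospital): {Outcome, Severity}.
Backdoor paths from Adherence to Hospital:
  P1: Adherence <- Outcome -> Hospital
The empty set is not sufficient: P1 (Adherence <- Outcome -> Hospital) has no collider blocking it and no conditioned non-collider, so it is open.
Try {Outcome}:
  P1: blocked at fork node Outcome ∈ conditioning set.
{Outcome} contains no descendant of Adherence and blocks every backdoor path.
No other singleton works — e.g. {Severity} leaves P1 open — so {Outcome} is the unique smallest valid adjustment set.

{Outcome}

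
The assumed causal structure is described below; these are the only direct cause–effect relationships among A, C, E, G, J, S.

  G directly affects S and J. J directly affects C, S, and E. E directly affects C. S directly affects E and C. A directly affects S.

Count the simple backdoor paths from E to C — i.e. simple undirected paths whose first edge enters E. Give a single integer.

A backdoor path from E to C is any simple undirected path whose first edge points into E (i.e. leaves E via a parent).
Parents of E: {J, S}.
Enumerating:
  P1: E <- J <- G -> S -> C
  P2: E <- J -> S -> C
  P3: E <- J -> C
  P4: E <- S <- G -> J -> C
  P5: E <- S <- J -> C
  P6: E <- S -> C
That exhausts the simple backdoor paths. Count: 6.

6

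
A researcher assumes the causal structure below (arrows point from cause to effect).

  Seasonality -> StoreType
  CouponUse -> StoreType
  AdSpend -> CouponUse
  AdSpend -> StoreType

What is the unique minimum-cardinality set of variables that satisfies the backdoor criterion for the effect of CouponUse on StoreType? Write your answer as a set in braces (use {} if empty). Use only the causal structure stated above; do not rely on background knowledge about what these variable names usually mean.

{AdSpend}

Variables eligible for adjustment (non-descendants of CouponUse, excluding CouponUse and StoreType): {AdSpend, Seasonality}.
Backdoor paths from CouponUse to StoreType:
  P1: CouponUse <- AdSpend -> StoreType
The empty set is not sufficient: P1 (CouponUse <- AdSpend -> StoreType) has no collider blocking it and no conditioned non-collider, so it is open.
Try {AdSpend}:
  P1: blocked at fork node AdSpend ∈ conditioning set.
{AdSpend} contains no descendant of CouponUse and blocks every backdoor path.
No other singleton works — e.g. {Seasonality} leaves P1 open — so {AdSpend} is the unique smallest valid adjustment set.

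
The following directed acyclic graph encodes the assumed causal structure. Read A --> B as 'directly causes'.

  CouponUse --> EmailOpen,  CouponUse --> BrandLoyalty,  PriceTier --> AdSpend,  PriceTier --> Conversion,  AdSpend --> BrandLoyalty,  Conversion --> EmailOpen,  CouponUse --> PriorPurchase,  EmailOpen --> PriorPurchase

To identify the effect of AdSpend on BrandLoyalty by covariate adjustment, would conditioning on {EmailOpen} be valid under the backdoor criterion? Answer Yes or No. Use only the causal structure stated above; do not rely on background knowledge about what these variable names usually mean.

No

Backdoor paths from AdSpend to BrandLoyalty (paths whose first edge points into AdSpend):
  P1: AdSpend <- PriceTier -> Conversion -> EmailOpen <- CouponUse -> BrandLoyalty
  P2: AdSpend <- PriceTier -> Conversion -> EmailOpen -> PriorPurchase <- CouponUse -> BrandLoyalty
Condition 1 (no descendant of AdSpend in the set): holds — descendants of AdSpend are {BrandLoyalty}; none are in {EmailOpen}.
Condition 2 (every backdoor path blocked by {EmailOpen}):
  P1: open — collider(s) EmailOpen are conditioned on (or have a conditioned descendant) and no non-collider on the path is in the set.
  P2: blocked at chain node EmailOpen ∈ conditioning set.
{EmailOpen} does not satisfy the backdoor criterion.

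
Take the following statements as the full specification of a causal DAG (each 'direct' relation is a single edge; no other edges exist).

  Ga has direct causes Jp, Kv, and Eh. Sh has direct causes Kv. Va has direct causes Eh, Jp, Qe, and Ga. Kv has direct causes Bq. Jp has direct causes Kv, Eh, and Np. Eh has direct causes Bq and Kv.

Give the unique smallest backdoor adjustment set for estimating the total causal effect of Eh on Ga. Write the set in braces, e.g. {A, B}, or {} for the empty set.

Variables eligible for adjustment (non-descendants of Eh, excluding Eh and Ga): {Bq, Kv, Np, Qe, Sh}.
Backdoor paths from Eh to Ga:
  P1: Eh <- Bq -> Kv -> Jp -> Ga
  P2: Eh <- Bq -> Kv -> Jp -> Va <- Ga
  P3: Eh <- Bq -> Kv -> Ga
  P4: Eh <- Kv -> Jp -> Ga
  P5: Eh <- Kv -> Jp -> Va <- Ga
  P6: Eh <- Kv -> Ga
The empty set is not sufficient: P1 (Eh <- Bq -> Kv -> Jp -> Ga) has no collider blocking it and no conditioned non-collider, so it is open.
Try {Kv}:
  P1: blocked at chain node Kv ∈ conditioning set.
  P2: blocked at chain node Kv ∈ conditioning set.
  P3: blocked at chain node Kv ∈ conditioning set.
  P4: blocked at fork node Kv ∈ conditioning set.
  P5: blocked at fork node Kv ∈ conditioning set.
  P6: blocked at fork node Kv ∈ conditioning set.
{Kv} contains no descendant of Eh and blocks every backdoor path.
No other singleton works — e.g. {Bq} leaves P4 open — so {Kv} is the unique smallest valid adjustment set.

{Kv}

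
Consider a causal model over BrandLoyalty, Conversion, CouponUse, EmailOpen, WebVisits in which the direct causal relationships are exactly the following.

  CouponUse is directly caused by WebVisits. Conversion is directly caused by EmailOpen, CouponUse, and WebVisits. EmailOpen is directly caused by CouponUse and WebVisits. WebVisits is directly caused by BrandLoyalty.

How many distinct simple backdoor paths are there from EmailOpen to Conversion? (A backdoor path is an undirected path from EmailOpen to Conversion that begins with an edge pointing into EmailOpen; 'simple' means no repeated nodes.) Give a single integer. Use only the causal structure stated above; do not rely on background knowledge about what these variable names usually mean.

A backdoor path from EmailOpen to Conversion is any simple undirected path whose first edge points into EmailOpen (i.e. leaves EmailOpen via a parent).
Parents of EmailOpen: {CouponUse, WebVisits}.
Enumerating:
  P1: EmailOpen <- WebVisits -> CouponUse -> Conversion
  P2: EmailOpen <- WebVisits -> Conversion
  P3: EmailOpen <- CouponUse <- WebVisits -> Conversion
  P4: EmailOpen <- CouponUse -> Conversion
That exhausts the simple backdoor paths. Count: 4.

4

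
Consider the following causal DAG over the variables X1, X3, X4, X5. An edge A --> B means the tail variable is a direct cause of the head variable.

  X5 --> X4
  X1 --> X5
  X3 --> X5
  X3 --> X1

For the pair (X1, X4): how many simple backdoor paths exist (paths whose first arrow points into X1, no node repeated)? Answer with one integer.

A backdoor path from X1 to X4 is any simple undirected path whose first edge points into X1 (i.e. leaves X1 via a parent).
Parents of X1: {X3}.
Enumerating:
  P1: X1 <- X3 -> X5 -> X4
That exhausts the simple backdoor paths. Count: 1.

1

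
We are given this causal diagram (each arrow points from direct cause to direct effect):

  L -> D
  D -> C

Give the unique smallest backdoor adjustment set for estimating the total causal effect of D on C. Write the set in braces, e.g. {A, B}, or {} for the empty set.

{}

Variables eligible for adjustment (non-descendants of D, excluding D and C): {L}.
Backdoor paths from D to C:
  (none)
With no backdoor paths the empty set already satisfies the criterion, and it is trivially minimal.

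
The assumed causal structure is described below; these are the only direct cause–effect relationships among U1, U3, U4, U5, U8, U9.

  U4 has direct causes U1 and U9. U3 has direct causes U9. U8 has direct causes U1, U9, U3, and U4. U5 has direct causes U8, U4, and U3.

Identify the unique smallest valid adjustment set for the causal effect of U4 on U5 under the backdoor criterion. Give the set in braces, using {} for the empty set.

Variables eligible for adjustment (non-descendants of U4, excluding U4 and U5): {U1, U3, U9}.
Backdoor paths from U4 to U5:
  P1: U4 <- U9 -> U3 -> U8 -> U5
  P2: U4 <- U9 -> U3 -> U5
  P3: U4 <- U9 -> U8 <- U3 -> U5
  P4: U4 <- U9 -> U8 -> U5
  P5: U4 <- U1 -> U8 <- U9 -> U3 -> U5
  P6: U4 <- U1 -> U8 <- U3 -> U5
  P7: U4 <- U1 -> U8 -> U5
The empty set is not sufficient: P1 (U4 <- U9 -> U3 -> U8 -> U5) has no collider blocking it and no conditioned non-collider, so it is open.
Try {U1, U9}:
  P1: blocked at fork node U9 ∈ conditioning set.
  P2: blocked at fork node U9 ∈ conditioning set.
  P3: blocked at fork node U9 ∈ conditioning set.
  P4: blocked at fork node U9 ∈ conditioning set.
  P5: blocked at fork node U1 ∈ conditioning set.
  P6: blocked at fork node U1 ∈ conditioning set.
  P7: blocked at fork node U1 ∈ conditioning set.
{U1, U9} contains no descendant of U4 and blocks every backdoor path.
Every element of {U1, U9} is needed (dropping U1 leaves P7 open; dropping U9 leaves P1 open), so no proper subset is valid.
Among all size-2 subsets of the eligible variables, only {U1, U9} blocks every backdoor path, so it is the unique smallest valid adjustment set.

{U1, U9}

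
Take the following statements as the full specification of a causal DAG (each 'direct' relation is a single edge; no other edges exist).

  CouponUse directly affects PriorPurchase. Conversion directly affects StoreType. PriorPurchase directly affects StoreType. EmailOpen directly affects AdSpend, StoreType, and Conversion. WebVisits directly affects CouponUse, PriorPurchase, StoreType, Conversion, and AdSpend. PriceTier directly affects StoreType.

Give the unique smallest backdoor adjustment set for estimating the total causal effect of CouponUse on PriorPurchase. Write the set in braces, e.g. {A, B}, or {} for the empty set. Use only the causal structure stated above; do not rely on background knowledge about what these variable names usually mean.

{WebVisits}

Variables eligible for adjustment (non-descendants of CouponUse, excluding CouponUse and PriorPurchase): {AdSpend, Conversion, EmailOpen, PriceTier, WebVisits}.
Backdoor paths from CouponUse to PriorPurchase:
  P1: CouponUse <- WebVisits -> AdSpend <- EmailOpen -> Conversion -> StoreType <- PriorPurchase
  P2: CouponUse <- WebVisits -> AdSpend <- EmailOpen -> StoreType <- PriorPurchase
  P3: CouponUse <- WebVisits -> Conversion <- EmailOpen -> StoreType <- PriorPurchase
  P4: CouponUse <- WebVisits -> Conversion -> StoreType <- PriorPurchase
  P5: CouponUse <- WebVisits -> PriorPurchase
  P6: CouponUse <- WebVisits -> StoreType <- PriorPurchase
The empty set is not sufficient: P5 (CouponUse <- WebVisits -> PriorPurchase) has no collider blocking it and no conditioned non-collider, so it is open.
Try {WebVisits}:
  P1: blocked at fork node WebVisits ∈ conditioning set.
  P2: blocked at fork node WebVisits ∈ conditioning set.
  P3: blocked at fork node WebVisits ∈ conditioning set.
  P4: blocked at fork node WebVisits ∈ conditioning set.
  P5: blocked at fork node WebVisits ∈ conditioning set.
  P6: blocked at fork node WebVisits ∈ conditioning set.
{WebVisits} contains no descendant of CouponUse and blocks every backdoor path.
No other singleton works — e.g. {PriceTier} leaves P5 open — so {WebVisits} is the unique smallest valid adjustment set.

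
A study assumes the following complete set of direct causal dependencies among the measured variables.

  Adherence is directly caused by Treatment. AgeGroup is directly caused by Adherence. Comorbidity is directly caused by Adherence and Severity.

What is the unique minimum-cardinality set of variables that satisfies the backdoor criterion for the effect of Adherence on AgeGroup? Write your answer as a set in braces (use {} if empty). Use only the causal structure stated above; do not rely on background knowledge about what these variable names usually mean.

Variables eligible for adjustment (non-descendants of Adherence, excluding Adherence and AgeGroup): {Severity, Treatment}.
Backdoor paths from Adherence to AgeGroup:
  (none)
With no backdoor paths the empty set already satisfies the criterion, and it is trivially minimal.

{}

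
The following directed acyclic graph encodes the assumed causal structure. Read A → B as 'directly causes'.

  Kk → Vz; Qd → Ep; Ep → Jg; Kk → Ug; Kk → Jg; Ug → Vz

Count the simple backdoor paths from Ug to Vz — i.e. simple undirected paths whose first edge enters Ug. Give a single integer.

1

A backdoor path from Ug to Vz is any simple undirected path whose first edge points into Ug (i.e. leaves Ug via a parent).
Parents of Ug: {Kk}.
Enumerating:
  P1: Ug <- Kk -> Vz
That exhausts the simple backdoor paths. Count: 1.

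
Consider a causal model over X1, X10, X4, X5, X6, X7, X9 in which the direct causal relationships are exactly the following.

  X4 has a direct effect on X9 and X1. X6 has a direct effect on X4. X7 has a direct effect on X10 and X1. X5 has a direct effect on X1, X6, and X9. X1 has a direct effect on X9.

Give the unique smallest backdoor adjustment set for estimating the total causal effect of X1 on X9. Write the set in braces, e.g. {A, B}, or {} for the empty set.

{X4, X5}

Variables eligible for adjustment (non-descendants of X1, excluding X1 and X9): {X10, X4, X5, X6, X7}.
Backdoor paths from X1 to X9:
  P1: X1 <- X5 -> X6 -> X4 -> X9
  P2: X1 <- X5 -> X9
  P3: X1 <- X4 <- X6 <- X5 -> X9
  P4: X1 <- X4 -> X9
The empty set is not sufficient: P1 (X1 <- X5 -> X6 -> X4 -> X9) has no collider blocking it and no conditioned non-collider, so it is open.
Try {X4, X5}:
  P1: blocked at fork node X5 ∈ conditioning set.
  P2: blocked at fork node X5 ∈ conditioning set.
  P3: blocked at chain node X4 ∈ conditioning set.
  P4: blocked at fork node X4 ∈ conditioning set.
{X4, X5} contains no descendant of X1 and blocks every backdoor path.
Every element of {X4, X5} is needed (dropping X4 leaves P4 open; dropping X5 leaves P2 open), so no proper subset is valid.
Among all size-2 subsets of the eligible variables, only {X4, X5} blocks every backdoor path, so it is the unique smallest valid adjustment set.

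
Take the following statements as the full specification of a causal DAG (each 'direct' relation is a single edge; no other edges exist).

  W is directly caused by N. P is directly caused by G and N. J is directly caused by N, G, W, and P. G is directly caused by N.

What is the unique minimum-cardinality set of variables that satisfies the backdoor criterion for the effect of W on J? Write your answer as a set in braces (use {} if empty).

Variables eligible for adjustment (non-descendants of W, excluding W and J): {G, N, P}.
Backdoor paths from W to J:
  P1: W <- N -> G -> P -> J
  P2: W <- N -> G -> J
  P3: W <- N -> P <- G -> J
  P4: W <- N -> P -> J
  P5: W <- N -> J
The empty set is not sufficient: P1 (W <- N -> G -> P -> J) has no collider blocking it and no conditioned non-collider, so it is open.
Try {N}:
  P1: blocked at fork node N ∈ conditioning set.
  P2: blocked at fork node N ∈ conditioning set.
  P3: blocked at fork node N ∈ conditioning set.
  P4: blocked at fork node N ∈ conditioning set.
  P5: blocked at fork node N ∈ conditioning set.
{N} contains no descendant of W and blocks every backdoor path.
No other singleton works — e.g. {G} leaves P4 open — so {N} is the unique smallest valid adjustment set.

{N}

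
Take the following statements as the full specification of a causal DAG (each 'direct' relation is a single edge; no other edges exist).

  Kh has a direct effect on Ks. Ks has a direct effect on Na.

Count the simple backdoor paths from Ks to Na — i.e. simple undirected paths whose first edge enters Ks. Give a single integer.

A backdoor path from Ks to Na is any simple undirected path whose first edge points into Ks (i.e. leaves Ks via a parent).
Parents of Ks: {Kh}.
No simple path from any parent of Ks reaches Na without revisiting Ks, so there are no backdoor paths.

0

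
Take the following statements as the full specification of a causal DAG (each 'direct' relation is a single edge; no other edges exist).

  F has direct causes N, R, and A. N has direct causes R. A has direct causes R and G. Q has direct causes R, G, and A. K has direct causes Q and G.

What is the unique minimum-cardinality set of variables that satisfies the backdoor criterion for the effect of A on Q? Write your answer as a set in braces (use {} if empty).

Variables eligible for adjustment (non-descendants of A, excluding A and Q): {G, N, R}.
Backdoor paths from A to Q:
  P1: A <- R -> Q
  P2: A <- G -> Q
  P3: A <- G -> K <- Q
The empty set is not sufficient: P1 (A <- R -> Q) has no collider blocking it and no conditioned non-collider, so it is open.
Try {G, R}:
  P1: blocked at fork node R ∈ conditioning set.
  P2: blocked at fork node G ∈ conditioning set.
  P3: blocked at fork node G ∈ conditioning set.
{G, R} contains no descendant of A and blocks every backdoor path.
Every element of {G, R} is needed (dropping G leaves P2 open; dropping R leaves P1 open), so no proper subset is valid.
Among all size-2 subsets of the eligible variables, only {G, R} blocks every backdoor path, so it is the unique smallest valid adjustment set.

{G, R}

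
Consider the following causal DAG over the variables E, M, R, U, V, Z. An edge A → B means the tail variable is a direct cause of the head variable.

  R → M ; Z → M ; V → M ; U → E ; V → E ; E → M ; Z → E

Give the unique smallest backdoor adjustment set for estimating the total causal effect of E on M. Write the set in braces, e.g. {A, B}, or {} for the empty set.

Variables eligible for adjustment (non-descendants of E, excluding E and M): {R, U, V, Z}.
Backdoor paths from E to M:
  P1: E <- Z -> M
  P2: E <- V -> M
The empty set is not sufficient: P1 (E <- Z -> M) has no collider blocking it and no conditioned non-collider, so it is open.
Try {V, Z}:
  P1: blocked at fork node Z ∈ conditioning set.
  P2: blocked at fork node V ∈ conditioning set.
{V, Z} contains no descendant of E and blocks every backdoor path.
Every element of {V, Z} is needed (dropping V leaves P2 open; dropping Z leaves P1 open), so no proper subset is valid.
Among all size-2 subsets of the eligible variables, only {V, Z} blocks every backdoor path, so it is the unique smallest valid adjustment set.

{V, Z}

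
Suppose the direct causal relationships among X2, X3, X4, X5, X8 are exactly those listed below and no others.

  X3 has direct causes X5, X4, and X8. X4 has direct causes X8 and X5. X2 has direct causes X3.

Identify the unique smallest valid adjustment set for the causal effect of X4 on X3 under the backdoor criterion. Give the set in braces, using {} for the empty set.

{X5, X8}

Variables eligible for adjustment (non-descendants of X4, excluding X4 and X3): {X5, X8}.
Backdoor paths from X4 to X3:
  P1: X4 <- X8 -> X3
  P2: X4 <- X5 -> X3
The empty set is not sufficient: P1 (X4 <- X8 -> X3) has no collider blocking it and no conditioned non-collider, so it is open.
Try {X5, X8}:
  P1: blocked at fork node X8 ∈ conditioning set.
  P2: blocked at fork node X5 ∈ conditioning set.
{X5, X8} contains no descendant of X4 and blocks every backdoor path.
Every element of {X5, X8} is needed (dropping X5 leaves P2 open; dropping X8 leaves P1 open), so no proper subset is valid.
Among all size-2 subsets of the eligible variables, only {X5, X8} blocks every backdoor path, so it is the unique smallest valid adjustment set.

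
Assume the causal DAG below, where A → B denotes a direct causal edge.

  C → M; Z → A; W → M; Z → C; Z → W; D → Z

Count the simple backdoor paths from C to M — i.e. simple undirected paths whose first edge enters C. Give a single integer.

1

A backdoor path from C to M is any simple undirected path whose first edge points into C (i.e. leaves C via a parent).
Parents of C: {Z}.
Enumerating:
  P1: C <- Z -> W -> M
That exhausts the simple backdoor paths. Count: 1.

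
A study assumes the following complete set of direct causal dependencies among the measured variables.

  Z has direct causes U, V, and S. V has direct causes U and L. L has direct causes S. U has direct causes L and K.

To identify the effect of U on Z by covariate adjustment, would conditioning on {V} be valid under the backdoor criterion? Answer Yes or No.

Backdoor paths from U to Z (paths whose first edge points into U):
  P1: U <- L <- S -> Z
  P2: U <- L -> V -> Z
Condition 1 (no descendant of U in the set): FAILS — V is a descendant of U.
Condition 2 (every backdoor path blocked by {V}):
  P1: open — no interior node is in the conditioning set.
  P2: blocked at chain node V ∈ conditioning set.
{V} does not satisfy the backdoor criterion.

No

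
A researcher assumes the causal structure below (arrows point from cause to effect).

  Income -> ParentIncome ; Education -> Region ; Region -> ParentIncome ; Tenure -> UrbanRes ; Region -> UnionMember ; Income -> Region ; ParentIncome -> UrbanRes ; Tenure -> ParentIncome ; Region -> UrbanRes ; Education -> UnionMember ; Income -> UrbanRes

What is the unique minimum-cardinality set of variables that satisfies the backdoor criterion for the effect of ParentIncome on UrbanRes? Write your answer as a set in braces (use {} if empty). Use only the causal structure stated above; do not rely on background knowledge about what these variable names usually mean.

{Income, Region, Tenure}

Variables eligible for adjustment (non-descendants of ParentIncome, excluding ParentIncome and UrbanRes): {Education, Income, Region, Tenure, UnionMember}.
Backdoor paths from ParentIncome to UrbanRes:
  P1: ParentIncome <- Income -> Region -> UrbanRes
  P2: ParentIncome <- Income -> UrbanRes
  P3: ParentIncome <- Region <- Income -> UrbanRes
  P4: ParentIncome <- Region -> UrbanRes
  P5: ParentIncome <- Tenure -> UrbanRes
The empty set is not sufficient: P1 (ParentIncome <- Income -> Region -> UrbanRes) has no collider blocking it and no conditioned non-collider, so it is open.
Try {Income, Region, Tenure}:
  P1: blocked at fork node Income ∈ conditioning set.
  P2: blocked at fork node Income ∈ conditioning set.
  P3: blocked at chain node Region ∈ conditioning set.
  P4: blocked at fork node Region ∈ conditioning set.
  P5: blocked at fork node Tenure ∈ conditioning set.
{Income, Region, Tenure} contains no descendant of ParentIncome and blocks every backdoor path.
Every element of {Income, Region, Tenure} is needed (dropping Income leaves P2 open; dropping Region leaves P4 open; dropping Tenure leaves P5 open), so no proper subset is valid.
Among all size-3 subsets of the eligible variables, only {Income, Region, Tenure} blocks every backdoor path, so it is the unique smallest valid adjustment set.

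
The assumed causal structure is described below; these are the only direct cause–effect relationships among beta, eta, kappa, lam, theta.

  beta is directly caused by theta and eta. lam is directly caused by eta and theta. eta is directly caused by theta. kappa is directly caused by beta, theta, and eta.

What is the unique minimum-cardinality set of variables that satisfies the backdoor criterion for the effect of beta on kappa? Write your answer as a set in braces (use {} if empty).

{eta, theta}

Variables eligible for adjustment (non-descendants of beta, excluding beta and kappa): {eta, lam, theta}.
Backdoor paths from beta to kappa:
  P1: beta <- theta -> eta -> kappa
  P2: beta <- theta -> kappa
  P3: beta <- theta -> lam <- eta -> kappa
  P4: beta <- eta <- theta -> kappa
  P5: beta <- eta -> kappa
  P6: beta <- eta -> lam <- theta -> kappa
The empty set is not sufficient: P1 (beta <- theta -> eta -> kappa) has no collider blocking it and no conditioned non-collider, so it is open.
Try {eta, theta}:
  P1: blocked at fork node theta ∈ conditioning set.
  P2: blocked at fork node theta ∈ conditioning set.
  P3: blocked at fork node theta ∈ conditioning set.
  P4: blocked at chain node eta ∈ conditioning set.
  P5: blocked at fork node eta ∈ conditioning set.
  P6: blocked at fork node eta ∈ conditioning set.
{eta, theta} contains no descendant of beta and blocks every backdoor path.
Every element of {eta, theta} is needed (dropping eta leaves P5 open; dropping theta leaves P2 open), so no proper subset is valid.
Among all size-2 subsets of the eligible variables, only {eta, theta} blocks every backdoor path, so it is the unique smallest valid adjustment set.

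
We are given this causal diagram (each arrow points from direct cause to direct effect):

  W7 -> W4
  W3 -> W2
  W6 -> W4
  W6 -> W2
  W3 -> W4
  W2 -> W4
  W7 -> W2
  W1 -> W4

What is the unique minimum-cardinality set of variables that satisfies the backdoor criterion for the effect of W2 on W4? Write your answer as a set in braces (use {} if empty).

Variables eligible for adjustment (non-descendants of W2, excluding W2 and W4): {W1, W3, W6, W7}.
Backdoor paths from W2 to W4:
  P1: W2 <- W6 -> W4
  P2: W2 <- W7 -> W4
  P3: W2 <- W3 -> W4
The empty set is not sufficient: P1 (W2 <- W6 -> W4) has no collider blocking it and no conditioned non-collider, so it is open.
Try {W3, W6, W7}:
  P1: blocked at fork node W6 ∈ conditioning set.
  P2: blocked at fork node W7 ∈ conditioning set.
  P3: blocked at fork node W3 ∈ conditioning set.
{W3, W6, W7} contains no descendant of W2 and blocks every backdoor path.
Every element of {W3, W6, W7} is needed (dropping W3 leaves P3 open; dropping W6 leaves P1 open; dropping W7 leaves P2 open), so no proper subset is valid.
Among all size-3 subsets of the eligible variables, only {W3, W6, W7} blocks every backdoor path, so it is the unique smallest valid adjustment set.

{W3, W6, W7}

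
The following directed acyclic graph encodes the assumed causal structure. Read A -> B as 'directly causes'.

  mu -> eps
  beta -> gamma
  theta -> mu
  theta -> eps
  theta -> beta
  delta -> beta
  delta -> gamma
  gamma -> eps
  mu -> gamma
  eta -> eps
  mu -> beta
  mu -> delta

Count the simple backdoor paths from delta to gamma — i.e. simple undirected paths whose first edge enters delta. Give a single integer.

A backdoor path from delta to gamma is any simple undirected path whose first edge points into delta (i.e. leaves delta via a parent).
Parents of delta: {mu}.
Enumerating:
  P1: delta <- mu <- theta -> beta -> gamma
  P2: delta <- mu <- theta -> eps <- gamma
  P3: delta <- mu -> beta <- theta -> eps <- gamma
  P4: delta <- mu -> beta -> gamma
  P5: delta <- mu -> gamma
  P6: delta <- mu -> eps <- theta -> beta -> gamma
  P7: delta <- mu -> eps <- gamma
That exhausts the simple backdoor paths. Count: 7.

7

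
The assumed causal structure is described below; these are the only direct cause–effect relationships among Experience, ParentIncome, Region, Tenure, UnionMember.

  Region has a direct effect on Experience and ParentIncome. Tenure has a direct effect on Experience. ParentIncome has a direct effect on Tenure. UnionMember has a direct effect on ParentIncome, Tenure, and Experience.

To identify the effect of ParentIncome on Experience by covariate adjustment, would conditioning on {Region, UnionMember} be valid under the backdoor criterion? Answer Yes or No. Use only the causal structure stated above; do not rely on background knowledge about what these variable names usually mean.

Backdoor paths from ParentIncome to Experience (paths whose first edge points into ParentIncome):
  P1: ParentIncome <- Region -> Experience
  P2: ParentIncome <- UnionMember -> Tenure -> Experience
  P3: ParentIncome <- UnionMember -> Experience
Condition 1 (no descendant of ParentIncome in the set): holds — descendants of ParentIncome are {Experience, Tenure}; none are in {Region, UnionMember}.
Condition 2 (every backdoor path blocked by {Region, UnionMember}):
  P1: blocked at fork node Region ∈ conditioning set.
  P2: blocked at fork node UnionMember ∈ conditioning set.
  P3: blocked at fork node UnionMember ∈ conditioning set.
{Region, UnionMember} satisfies the backdoor criterion.

Yes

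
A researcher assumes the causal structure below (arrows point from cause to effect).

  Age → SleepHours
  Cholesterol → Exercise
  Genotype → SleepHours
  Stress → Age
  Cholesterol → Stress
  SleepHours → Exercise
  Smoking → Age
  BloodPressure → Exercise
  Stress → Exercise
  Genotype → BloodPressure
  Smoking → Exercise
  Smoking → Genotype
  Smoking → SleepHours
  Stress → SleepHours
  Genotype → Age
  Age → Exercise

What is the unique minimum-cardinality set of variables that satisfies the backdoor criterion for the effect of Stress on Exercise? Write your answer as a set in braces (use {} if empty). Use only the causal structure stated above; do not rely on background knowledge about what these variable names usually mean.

Variables eligible for adjustment (non-descendants of Stress, excluding Stress and Exercise): {BloodPressure, Cholesterol, Genotype, Smoking}.
Backdoor paths from Stress to Exercise:
  P1: Stress <- Cholesterol -> Exercise
The empty set is not sufficient: P1 (Stress <- Cholesterol -> Exercise) has no collider blocking it and no conditioned non-collider, so it is open.
Try {Cholesterol}:
  P1: blocked at fork node Cholesterol ∈ conditioning set.
{Cholesterol} contains no descendant of Stress and blocks every backdoor path.
No other singleton works — e.g. {Smoking} leaves P1 open — so {Cholesterol} is the unique smallest valid adjustment set.

{Cholesterol}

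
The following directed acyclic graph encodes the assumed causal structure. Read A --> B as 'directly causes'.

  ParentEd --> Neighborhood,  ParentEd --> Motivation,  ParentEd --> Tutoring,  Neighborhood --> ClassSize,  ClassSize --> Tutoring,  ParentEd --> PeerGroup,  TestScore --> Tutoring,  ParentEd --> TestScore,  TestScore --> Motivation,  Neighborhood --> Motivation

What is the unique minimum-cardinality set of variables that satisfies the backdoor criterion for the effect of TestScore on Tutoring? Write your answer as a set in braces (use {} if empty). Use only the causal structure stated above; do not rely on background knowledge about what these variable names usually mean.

Variables eligible for adjustment (non-descendants of TestScore, excluding TestScore and Tutoring): {ClassSize, Neighborhood, ParentEd, PeerGroup}.
Backdoor paths from TestScore to Tutoring:
  P1: TestScore <- ParentEd -> Neighborhood -> ClassSize -> Tutoring
  P2: TestScore <- ParentEd -> Tutoring
  P3: TestScore <- ParentEd -> Motivation <- Neighborhood -> ClassSize -> Tutoring
The empty set is not sufficient: P1 (TestScore <- ParentEd -> Neighborhood -> ClassSize -> Tutoring) has no collider blocking it and no conditioned non-collider, so it is open.
Try {ParentEd}:
  P1: blocked at fork node ParentEd ∈ conditioning set.
  P2: blocked at fork node ParentEd ∈ conditioning set.
  P3: blocked at fork node ParentEd ∈ conditioning set.
{ParentEd} contains no descendant of TestScore and blocks every backdoor path.
No other singleton works — e.g. {Neighborhood} leaves P2 open — so {ParentEd} is the unique smallest valid adjustment set.

{ParentEd}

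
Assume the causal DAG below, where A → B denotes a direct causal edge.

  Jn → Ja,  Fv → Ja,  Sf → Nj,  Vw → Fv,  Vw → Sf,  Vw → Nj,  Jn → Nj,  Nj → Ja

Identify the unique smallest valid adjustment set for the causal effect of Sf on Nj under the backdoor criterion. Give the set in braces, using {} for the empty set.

{Vw}

Variables eligible for adjustment (non-descendants of Sf, excluding Sf and Nj): {Fv, Jn, Vw}.
Backdoor paths from Sf to Nj:
  P1: Sf <- Vw -> Fv -> Ja <- Jn -> Nj
  P2: Sf <- Vw -> Fv -> Ja <- Nj
  P3: Sf <- Vw -> Nj
The empty set is not sufficient: P3 (Sf <- Vw -> Nj) has no collider blocking it and no conditioned non-collider, so it is open.
Try {Vw}:
  P1: blocked at fork node Vw ∈ conditioning set.
  P2: blocked at fork node Vw ∈ conditioning set.
  P3: blocked at fork node Vw ∈ conditioning set.
{Vw} contains no descendant of Sf and blocks every backdoor path.
No other singleton works — e.g. {Jn} leaves P3 open — so {Vw} is the unique smallest valid adjustment set.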